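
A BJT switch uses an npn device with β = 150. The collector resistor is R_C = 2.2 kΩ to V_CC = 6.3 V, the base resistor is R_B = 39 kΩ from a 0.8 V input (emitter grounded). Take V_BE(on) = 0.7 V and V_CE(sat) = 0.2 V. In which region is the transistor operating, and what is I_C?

Assume active. Base-emitter loop: I_B = (V_BB − V_BE)/R_B = (0.8 − 0.7)/39 = 0.00256 mA.
I_C = β·I_B = 150×0.00256 = 0.385 mA.
V_CE = V_CC − I_C·R_C = 6.3 − 0.385×2.2 = 5.45 V > V_CE(sat), so the active-region assumption holds.

active; I_C ≈ 0.38 mA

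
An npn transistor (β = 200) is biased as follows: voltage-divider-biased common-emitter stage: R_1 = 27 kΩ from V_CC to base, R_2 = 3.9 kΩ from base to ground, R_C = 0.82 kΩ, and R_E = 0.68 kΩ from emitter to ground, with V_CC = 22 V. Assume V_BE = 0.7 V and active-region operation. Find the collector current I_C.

I_C ≈ 3 mA

Thevenize the base divider: V_Th = V_CC·R_2/(R_1+R_2) = 22×3.9/30.9 = 2.78 V, R_Th = R_1‖R_2 = 3.41 kΩ.
Base-emitter loop: V_Th = I_B·R_Th + V_BE + (β+1)I_B·R_E, so I_B = (2.78 − 0.7) / (3.41 + 201×0.68) = 0.0148 mA.
I_C = β·I_B = 200×0.0148 = 2.96 mA, and I_E = (β+1)I_B = 2.98 mA.
V_CE = V_CC − I_C·R_C − I_E·R_E = 22 − 2.96×0.82 − 2.98×0.68 = 17.5 V.
V_CE = 17.5 V > 0.2 V confirms active-region operation.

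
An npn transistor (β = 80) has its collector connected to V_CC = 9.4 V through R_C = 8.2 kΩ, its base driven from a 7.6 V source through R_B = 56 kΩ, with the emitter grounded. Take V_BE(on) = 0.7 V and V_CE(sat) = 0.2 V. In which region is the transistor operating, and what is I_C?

Assume active: I_B = (7.6 − 0.7)/56 = 0.123 mA, giving I_C = β·I_B = 9.86 mA.
But then V_CE = 9.4 − 9.86×8.2 = -71.4 V < V_CE(sat) = 0.2 V — impossible in the active region.
So the transistor is saturated. With V_CE = 0.2 V, I_C = (V_CC − 0.2)/R_C = 9.2/8.2 = 1.12 mA.
Check: β·I_B = 9.86 mA > I_C = 1.12 mA, confirming saturation.

saturation; I_C ≈ 1.1 mA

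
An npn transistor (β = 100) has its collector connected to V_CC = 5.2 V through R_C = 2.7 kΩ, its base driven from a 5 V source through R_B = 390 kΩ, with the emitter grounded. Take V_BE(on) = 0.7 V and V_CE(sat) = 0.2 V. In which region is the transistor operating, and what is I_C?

active; I_C ≈ 1.1 mA

Assume active. Base-emitter loop: I_B = (V_BB − V_BE)/R_B = (5 − 0.7)/390 = 0.011 mA.
I_C = β·I_B = 100×0.011 = 1.1 mA.
V_CE = V_CC − I_C·R_C = 5.2 − 1.1×2.7 = 2.22 V > V_CE(sat), so the active-region assumption holds.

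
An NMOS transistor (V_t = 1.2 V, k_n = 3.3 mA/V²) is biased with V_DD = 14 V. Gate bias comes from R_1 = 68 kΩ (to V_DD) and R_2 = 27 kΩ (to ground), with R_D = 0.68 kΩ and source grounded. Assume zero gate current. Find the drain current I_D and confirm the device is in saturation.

I_D ≈ 13 mA

V_G = V_DD·R_2/(R_1+R_2) = 14×27/95 = 3.98 V. With the source grounded, V_GS = V_G = 3.98 V.
Assume saturation: I_D = (k_n/2)(V_GS − V_t)² = (3.3/2)×(3.98 − 1.2)² = 1.65×2.78² = 12.7 mA.
V_DS = V_DD − I_D·R_D = 14 − 12.7×0.68 = 5.34 V.
Saturation requires V_DS ≥ V_GS − V_t = 2.78 V; 5.34 ≥ 2.78 ✓.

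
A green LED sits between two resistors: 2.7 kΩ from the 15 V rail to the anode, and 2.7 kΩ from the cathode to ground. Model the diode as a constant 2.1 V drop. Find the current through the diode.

I ≈ 2.4 mA

The two resistors are in series with the diode, so KVL gives 15 = I·2.7 + 2.1 + I·2.7.
I = (15 − 2.1) / (2.7 + 2.7) kΩ = 12.9 / 5.4 = 2.39 mA.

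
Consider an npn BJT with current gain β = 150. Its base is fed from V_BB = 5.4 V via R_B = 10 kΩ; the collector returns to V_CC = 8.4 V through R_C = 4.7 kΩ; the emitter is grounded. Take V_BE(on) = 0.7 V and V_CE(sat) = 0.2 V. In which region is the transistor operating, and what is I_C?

saturation; I_C ≈ 1.7 mA

Assume active: I_B = (5.4 − 0.7)/10 = 0.47 mA, giving I_C = β·I_B = 70.5 mA.
But then V_CE = 8.4 − 70.5×4.7 = -323 V < V_CE(sat) = 0.2 V — impossible in the active region.
So the transistor is saturated. With V_CE = 0.2 V, I_C = (V_CC − 0.2)/R_C = 8.2/4.7 = 1.74 mA.
Check: β·I_B = 70.5 mA > I_C = 1.74 mA, confirming saturation.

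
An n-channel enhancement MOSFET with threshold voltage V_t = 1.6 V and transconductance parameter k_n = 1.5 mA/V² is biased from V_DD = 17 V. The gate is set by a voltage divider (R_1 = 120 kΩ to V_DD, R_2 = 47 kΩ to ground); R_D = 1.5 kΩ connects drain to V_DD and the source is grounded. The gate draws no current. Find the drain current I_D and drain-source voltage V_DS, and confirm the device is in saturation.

V_G = V_DD·R_2/(R_1+R_2) = 17×47/167 = 4.78 V. With the source grounded, V_GS = V_G = 4.78 V.
Assume saturation: I_D = (k_n/2)(V_GS − V_t)² = (1.5/2)×(4.78 − 1.6)² = 0.75×3.18² = 7.61 mA.
V_DS = V_DD − I_D·R_D = 17 − 7.61×1.5 = 5.59 V.
Saturation requires V_DS ≥ V_GS − V_t = 3.18 V; 5.59 ≥ 3.18 ✓.

I_D ≈ 7.6 mA, V_DS ≈ 5.6 V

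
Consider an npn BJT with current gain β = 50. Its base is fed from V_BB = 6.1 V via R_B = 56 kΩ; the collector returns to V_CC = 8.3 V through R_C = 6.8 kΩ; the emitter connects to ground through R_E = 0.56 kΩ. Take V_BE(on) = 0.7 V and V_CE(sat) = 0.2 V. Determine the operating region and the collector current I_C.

Assume active: I_B = (6.1 − 0.7)/(56 + 51×0.56) = 0.0639 mA, I_C = β·I_B = 3.19 mA.
Then V_CE = 8.3 − 3.19×6.8 − 3.26×0.56 = -15.2 V < 0.2 V — the active assumption fails.
Re-solve with V_CE = 0.2 V. KCL at the emitter: V_E/R_E = (V_BB−0.7−V_E)/R_B + (V_CC−0.2−V_E)/R_C, giving V_E = 0.66 V.
I_C = (V_CC − 0.2 − V_E)/R_C = (8.1 − 0.66)/6.8 = 1.09 mA.
Check: I_B = (5.4 − 0.66)/56 = 0.0846 mA, and β·I_B = 4.23 mA > I_C, confirming saturation.

saturation; I_C ≈ 1.1 mA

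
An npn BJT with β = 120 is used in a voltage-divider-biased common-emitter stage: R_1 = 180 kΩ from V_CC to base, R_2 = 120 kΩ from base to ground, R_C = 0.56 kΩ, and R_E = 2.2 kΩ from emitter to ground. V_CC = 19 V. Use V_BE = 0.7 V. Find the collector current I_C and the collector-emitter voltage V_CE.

I_C ≈ 2.4 mA, V_CE ≈ 12 V

Thevenize the base divider: V_Th = V_CC·R_2/(R_1+R_2) = 19×120/300 = 7.6 V, R_Th = R_1‖R_2 = 72 kΩ.
Base-emitter loop: V_Th = I_B·R_Th + V_BE + (β+1)I_B·R_E, so I_B = (7.6 − 0.7) / (72 + 121×2.2) = 0.0204 mA.
I_C = β·I_B = 120×0.0204 = 2.45 mA, and I_E = (β+1)I_B = 2.47 mA.
V_CE = V_CC − I_C·R_C − I_E·R_E = 19 − 2.45×0.56 − 2.47×2.2 = 12.2 V.
V_CE = 12.2 V > 0.2 V confirms active-region operation.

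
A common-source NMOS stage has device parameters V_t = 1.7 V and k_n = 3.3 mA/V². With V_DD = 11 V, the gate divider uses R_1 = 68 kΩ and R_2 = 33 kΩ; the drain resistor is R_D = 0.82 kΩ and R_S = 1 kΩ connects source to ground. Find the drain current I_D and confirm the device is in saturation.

V_G = V_DD·R_2/(R_1+R_2) = 11×33/101 = 3.59 V.
Assume saturation: I_D = (k_n/2)(V_GS − V_t)² with V_GS = V_G − I_D·R_S = 3.59 − 1·I_D.
Substituting gives 1.65·I_D² − 7.25·I_D + 5.92 = 0, with roots I_D = 1.08 or 3.31 mA.
The root I_D = 3.31 mA gives V_GS = 0.284 V ≤ V_t, so take I_D = 1.08 mA.
Then V_GS = 2.51 V and V_DS = V_DD − I_D(R_D+R_S) = 11 − 1.08×1.82 = 9.03 V.
Saturation requires V_DS ≥ V_GS − V_t = 0.81 V; 9.03 ≥ 0.81 ✓.

I_D ≈ 1.1 mA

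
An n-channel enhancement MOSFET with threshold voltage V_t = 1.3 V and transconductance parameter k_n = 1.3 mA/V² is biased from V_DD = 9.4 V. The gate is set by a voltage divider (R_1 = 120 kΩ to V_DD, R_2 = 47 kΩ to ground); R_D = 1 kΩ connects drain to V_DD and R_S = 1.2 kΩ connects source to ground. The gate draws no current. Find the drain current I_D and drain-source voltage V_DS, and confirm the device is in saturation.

I_D ≈ 0.44 mA, V_DS ≈ 8.4 V

V_G = V_DD·R_2/(R_1+R_2) = 9.4×47/167 = 2.65 V.
Assume saturation: I_D = (k_n/2)(V_GS − V_t)² with V_GS = V_G − I_D·R_S = 2.65 − 1.2·I_D.
Substituting gives 0.936·I_D² − 3.1·I_D + 1.18 = 0, with roots I_D = 0.438 or 2.87 mA.
The root I_D = 2.87 mA gives V_GS = -0.803 V ≤ V_t, so take I_D = 0.438 mA.
Then V_GS = 2.12 V and V_DS = V_DD − I_D(R_D+R_S) = 9.4 − 0.438×2.2 = 8.44 V.
Saturation requires V_DS ≥ V_GS − V_t = 0.82 V; 8.44 ≥ 0.82 ✓.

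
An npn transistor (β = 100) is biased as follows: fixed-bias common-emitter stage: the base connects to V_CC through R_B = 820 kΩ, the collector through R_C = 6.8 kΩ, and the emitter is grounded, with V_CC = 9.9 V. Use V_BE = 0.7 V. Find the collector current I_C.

I_C ≈ 1.1 mA

Base loop: V_CC = I_B·R_B + V_BE, so I_B = (9.9 − 0.7)/820 kΩ = 0.0112 mA.
In the active region I_C = β·I_B = 100 × 0.0112 = 1.12 mA.
Collector loop: V_CE = V_CC − I_C·R_C = 9.9 − 1.12×6.8 = 2.27 V.
Since V_CE = 2.27 V > V_CE(sat) ≈ 0.2 V, the transistor is in the active region as assumed.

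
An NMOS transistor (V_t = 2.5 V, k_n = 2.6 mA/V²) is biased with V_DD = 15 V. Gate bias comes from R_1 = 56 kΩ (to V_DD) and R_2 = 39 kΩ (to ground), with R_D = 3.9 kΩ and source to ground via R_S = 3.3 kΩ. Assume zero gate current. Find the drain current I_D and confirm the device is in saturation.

I_D ≈ 0.86 mA

V_G = V_DD·R_2/(R_1+R_2) = 15×39/95 = 6.16 V.
Assume saturation: I_D = (k_n/2)(V_GS − V_t)² with V_GS = V_G − I_D·R_S = 6.16 − 3.3·I_D.
Substituting gives 14.2·I_D² − 32.4·I_D + 17.4 = 0, with roots I_D = 0.862 or 1.43 mA.
The root I_D = 1.43 mA gives V_GS = 1.45 V ≤ V_t, so take I_D = 0.862 mA.
Then V_GS = 3.31 V and V_DS = V_DD − I_D(R_D+R_S) = 15 − 0.862×7.2 = 8.8 V.
Saturation requires V_DS ≥ V_GS − V_t = 0.814 V; 8.8 ≥ 0.814 ✓.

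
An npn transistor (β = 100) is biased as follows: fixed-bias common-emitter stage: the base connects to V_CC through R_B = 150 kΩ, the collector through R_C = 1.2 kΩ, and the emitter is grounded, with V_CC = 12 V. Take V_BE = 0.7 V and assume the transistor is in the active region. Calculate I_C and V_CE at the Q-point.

I_C ≈ 7.5 mA, V_CE ≈ 3 V

Base loop: V_CC = I_B·R_B + V_BE, so I_B = (12 − 0.7)/150 kΩ = 0.0753 mA.
In the active region I_C = β·I_B = 100 × 0.0753 = 7.53 mA.
Collector loop: V_CE = V_CC − I_C·R_C = 12 − 7.53×1.2 = 2.96 V.
Since V_CE = 2.96 V > V_CE(sat) ≈ 0.2 V, the transistor is in the active region as assumed.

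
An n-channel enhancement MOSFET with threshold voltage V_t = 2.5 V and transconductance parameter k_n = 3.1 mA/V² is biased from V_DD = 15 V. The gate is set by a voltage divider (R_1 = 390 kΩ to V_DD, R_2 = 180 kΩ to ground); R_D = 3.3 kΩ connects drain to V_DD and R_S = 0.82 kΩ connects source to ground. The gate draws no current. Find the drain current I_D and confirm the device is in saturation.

V_G = V_DD·R_2/(R_1+R_2) = 15×180/570 = 4.74 V.
Assume saturation: I_D = (k_n/2)(V_GS − V_t)² with V_GS = V_G − I_D·R_S = 4.74 − 0.82·I_D.
Substituting gives 1.04·I_D² − 6.69·I_D + 7.76 = 0, with roots I_D = 1.52 or 4.9 mA.
The root I_D = 4.9 mA gives V_GS = 0.723 V ≤ V_t, so take I_D = 1.52 mA.
Then V_GS = 3.49 V and V_DS = V_DD − I_D(R_D+R_S) = 15 − 1.52×4.12 = 8.74 V.
Saturation requires V_DS ≥ V_GS − V_t = 0.99 V; 8.74 ≥ 0.99 ✓.

I_D ≈ 1.5 mA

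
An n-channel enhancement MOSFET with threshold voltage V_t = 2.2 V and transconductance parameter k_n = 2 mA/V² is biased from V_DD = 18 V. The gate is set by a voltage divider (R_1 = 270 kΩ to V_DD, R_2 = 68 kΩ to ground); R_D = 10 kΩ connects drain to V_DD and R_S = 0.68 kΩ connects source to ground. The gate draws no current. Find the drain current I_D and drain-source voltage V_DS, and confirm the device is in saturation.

V_G = V_DD·R_2/(R_1+R_2) = 18×68/338 = 3.62 V.
Assume saturation: I_D = (k_n/2)(V_GS − V_t)² with V_GS = V_G − I_D·R_S = 3.62 − 0.68·I_D.
Substituting gives 0.462·I_D² − 2.93·I_D + 2.02 = 0, with roots I_D = 0.786 or 5.56 mA.
The root I_D = 5.56 mA gives V_GS = -0.157 V ≤ V_t, so take I_D = 0.786 mA.
Then V_GS = 3.09 V and V_DS = V_DD − I_D(R_D+R_S) = 18 − 0.786×10.7 = 9.6 V.
Saturation requires V_DS ≥ V_GS − V_t = 0.887 V; 9.6 ≥ 0.887 ✓.

I_D ≈ 0.79 mA, V_DS ≈ 9.6 V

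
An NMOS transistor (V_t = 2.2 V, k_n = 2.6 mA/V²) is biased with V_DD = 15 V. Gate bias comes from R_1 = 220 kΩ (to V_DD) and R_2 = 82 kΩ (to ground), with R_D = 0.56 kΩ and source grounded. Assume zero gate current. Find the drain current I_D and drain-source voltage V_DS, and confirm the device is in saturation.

V_G = V_DD·R_2/(R_1+R_2) = 15×82/302 = 4.07 V. With the source grounded, V_GS = V_G = 4.07 V.
Assume saturation: I_D = (k_n/2)(V_GS − V_t)² = (2.6/2)×(4.07 − 2.2)² = 1.3×1.87² = 4.56 mA.
V_DS = V_DD − I_D·R_D = 15 − 4.56×0.56 = 12.4 V.
Saturation requires V_DS ≥ V_GS − V_t = 1.87 V; 12.4 ≥ 1.87 ✓.

I_D ≈ 4.6 mA, V_DS ≈ 12 V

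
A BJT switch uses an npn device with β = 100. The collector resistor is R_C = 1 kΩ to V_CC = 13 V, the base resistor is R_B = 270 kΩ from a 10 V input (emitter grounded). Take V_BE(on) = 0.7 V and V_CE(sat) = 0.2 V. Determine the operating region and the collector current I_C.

Assume active. Base-emitter loop: I_B = (V_BB − V_BE)/R_B = (10 − 0.7)/270 = 0.0344 mA.
I_C = β·I_B = 100×0.0344 = 3.44 mA.
V_CE = V_CC − I_C·R_C = 13 − 3.44×1 = 9.56 V > V_CE(sat), so the active-region assumption holds.

active; I_C ≈ 3.4 mA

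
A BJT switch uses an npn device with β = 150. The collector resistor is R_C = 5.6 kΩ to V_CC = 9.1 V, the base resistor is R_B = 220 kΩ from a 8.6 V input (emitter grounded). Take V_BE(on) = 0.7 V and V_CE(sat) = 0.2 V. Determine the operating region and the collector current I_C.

Assume active: I_B = (8.6 − 0.7)/220 = 0.0359 mA, giving I_C = β·I_B = 5.39 mA.
But then V_CE = 9.1 − 5.39×5.6 = -21.1 V < V_CE(sat) = 0.2 V — impossible in the active region.
So the transistor is saturated. With V_CE = 0.2 V, I_C = (V_CC − 0.2)/R_C = 8.9/5.6 = 1.59 mA.
Check: β·I_B = 5.39 mA > I_C = 1.59 mA, confirming saturation.

saturation; I_C ≈ 1.6 mA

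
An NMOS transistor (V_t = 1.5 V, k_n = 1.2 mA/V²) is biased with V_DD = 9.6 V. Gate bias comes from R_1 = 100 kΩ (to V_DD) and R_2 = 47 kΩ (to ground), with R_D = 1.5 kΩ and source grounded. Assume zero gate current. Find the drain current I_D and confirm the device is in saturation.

V_G = V_DD·R_2/(R_1+R_2) = 9.6×47/147 = 3.07 V. With the source grounded, V_GS = V_G = 3.07 V.
Assume saturation: I_D = (k_n/2)(V_GS − V_t)² = (1.2/2)×(3.07 − 1.5)² = 0.6×1.57² = 1.48 mA.
V_DS = V_DD − I_D·R_D = 9.6 − 1.48×1.5 = 7.38 V.
Saturation requires V_DS ≥ V_GS − V_t = 1.57 V; 7.38 ≥ 1.57 ✓.

I_D ≈ 1.5 mA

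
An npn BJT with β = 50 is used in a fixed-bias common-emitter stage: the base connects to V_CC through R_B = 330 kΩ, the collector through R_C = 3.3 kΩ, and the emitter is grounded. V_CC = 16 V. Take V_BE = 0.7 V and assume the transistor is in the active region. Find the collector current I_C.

I_C ≈ 2.3 mA

Base loop: V_CC = I_B·R_B + V_BE, so I_B = (16 − 0.7)/330 kΩ = 0.0464 mA.
In the active region I_C = β·I_B = 50 × 0.0464 = 2.32 mA.
Collector loop: V_CE = V_CC − I_C·R_C = 16 − 2.32×3.3 = 8.35 V.
Since V_CE = 8.35 V > V_CE(sat) ≈ 0.2 V, the transistor is in the active region as assumed.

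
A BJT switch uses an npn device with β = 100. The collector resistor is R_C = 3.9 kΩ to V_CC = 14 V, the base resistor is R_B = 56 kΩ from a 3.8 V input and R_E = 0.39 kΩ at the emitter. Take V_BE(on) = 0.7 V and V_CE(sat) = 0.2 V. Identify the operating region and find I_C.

saturation; I_C ≈ 3.2 mA

Assume active: I_B = (3.8 − 0.7)/(56 + 101×0.39) = 0.0325 mA, I_C = β·I_B = 3.25 mA.
Then V_CE = 14 − 3.25×3.9 − 3.28×0.39 = 0.0456 V < 0.2 V — the active assumption fails.
Re-solve with V_CE = 0.2 V. KCL at the emitter: V_E/R_E = (V_BB−0.7−V_E)/R_B + (V_CC−0.2−V_E)/R_C, giving V_E = 1.27 V.
I_C = (V_CC − 0.2 − V_E)/R_C = (13.8 − 1.27)/3.9 = 3.21 mA.
Check: I_B = (3.1 − 1.27)/56 = 0.0327 mA, and β·I_B = 3.27 mA > I_C, confirming saturation.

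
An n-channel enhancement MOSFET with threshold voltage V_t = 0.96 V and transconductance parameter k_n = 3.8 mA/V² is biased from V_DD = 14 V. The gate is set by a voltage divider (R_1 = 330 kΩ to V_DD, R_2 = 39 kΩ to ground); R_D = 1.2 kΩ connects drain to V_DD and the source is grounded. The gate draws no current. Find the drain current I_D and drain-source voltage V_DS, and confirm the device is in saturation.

V_G = V_DD·R_2/(R_1+R_2) = 14×39/369 = 1.48 V. With the source grounded, V_GS = V_G = 1.48 V.
Assume saturation: I_D = (k_n/2)(V_GS − V_t)² = (3.8/2)×(1.48 − 0.96)² = 1.9×0.52² = 0.513 mA.
V_DS = V_DD − I_D·R_D = 14 − 0.513×1.2 = 13.4 V.
Saturation requires V_DS ≥ V_GS − V_t = 0.52 V; 13.4 ≥ 0.52 ✓.

I_D ≈ 0.51 mA, V_DS ≈ 13 V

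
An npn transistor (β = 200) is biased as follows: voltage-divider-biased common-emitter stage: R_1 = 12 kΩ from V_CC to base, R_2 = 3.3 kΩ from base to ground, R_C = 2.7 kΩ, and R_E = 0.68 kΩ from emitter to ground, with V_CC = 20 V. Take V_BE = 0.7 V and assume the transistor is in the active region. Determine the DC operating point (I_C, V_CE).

Thevenize the base divider: V_Th = V_CC·R_2/(R_1+R_2) = 20×3.3/15.3 = 4.31 V, R_Th = R_1‖R_2 = 2.59 kΩ.
Base-emitter loop: V_Th = I_B·R_Th + V_BE + (β+1)I_B·R_E, so I_B = (4.31 − 0.7) / (2.59 + 201×0.68) = 0.0259 mA.
I_C = β·I_B = 200×0.0259 = 5.19 mA, and I_E = (β+1)I_B = 5.22 mA.
V_CE = V_CC − I_C·R_C − I_E·R_E = 20 − 5.19×2.7 − 5.22×0.68 = 2.44 V.
V_CE = 2.44 V > 0.2 V confirms active-region operation.

I_C ≈ 5.2 mA, V_CE ≈ 2.4 V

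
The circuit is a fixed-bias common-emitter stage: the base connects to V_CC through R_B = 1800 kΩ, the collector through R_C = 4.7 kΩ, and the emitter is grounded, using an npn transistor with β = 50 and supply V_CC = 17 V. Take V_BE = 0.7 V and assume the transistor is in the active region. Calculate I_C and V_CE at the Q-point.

Base loop: V_CC = I_B·R_B + V_BE, so I_B = (17 − 0.7)/1800 kΩ = 0.00906 mA.
In the active region I_C = β·I_B = 50 × 0.00906 = 0.453 mA.
Collector loop: V_CE = V_CC − I_C·R_C = 17 − 0.453×4.7 = 14.9 V.
Since V_CE = 14.9 V > V_CE(sat) ≈ 0.2 V, the transistor is in the active region as assumed.

I_C ≈ 0.45 mA, V_CE ≈ 15 V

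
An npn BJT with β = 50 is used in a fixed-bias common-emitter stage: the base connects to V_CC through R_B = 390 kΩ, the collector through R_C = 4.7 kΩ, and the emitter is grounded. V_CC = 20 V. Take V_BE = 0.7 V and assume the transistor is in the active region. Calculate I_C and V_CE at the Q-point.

I_C ≈ 2.5 mA, V_CE ≈ 8.4 V

Base loop: V_CC = I_B·R_B + V_BE, so I_B = (20 − 0.7)/390 kΩ = 0.0495 mA.
In the active region I_C = β·I_B = 50 × 0.0495 = 2.47 mA.
Collector loop: V_CE = V_CC − I_C·R_C = 20 − 2.47×4.7 = 8.37 V.
Since V_CE = 8.37 V > V_CE(sat) ≈ 0.2 V, the transistor is in the active region as assumed.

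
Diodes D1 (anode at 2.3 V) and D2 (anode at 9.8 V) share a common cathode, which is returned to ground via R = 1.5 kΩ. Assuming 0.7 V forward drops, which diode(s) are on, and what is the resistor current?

Only D2 conducts; I_R ≈ 6.1 mA

Assume both conduct. Then node N would need to be at both 2.3−0.7 = 1.6 V and 9.8−0.7 = 9.1 V, which is impossible.
Assume only D2 conducts: V_N = 9.8 − 0.7 = 9.1 V, so I_R = 9.1/1.5 = 6.07 mA.
Check D1: its anode-to-cathode voltage is 2.3 − 9.1 = -6.8 V < 0.7 V, so it is off. The assumption is consistent.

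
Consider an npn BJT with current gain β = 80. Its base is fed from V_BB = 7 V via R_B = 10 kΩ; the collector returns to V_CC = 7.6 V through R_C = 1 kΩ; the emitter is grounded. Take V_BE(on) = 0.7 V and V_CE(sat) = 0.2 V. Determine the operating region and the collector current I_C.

Assume active: I_B = (7 − 0.7)/10 = 0.63 mA, giving I_C = β·I_B = 50.4 mA.
But then V_CE = 7.6 − 50.4×1 = -42.8 V < V_CE(sat) = 0.2 V — impossible in the active region.
So the transistor is saturated. With V_CE = 0.2 V, I_C = (V_CC − 0.2)/R_C = 7.4/1 = 7.4 mA.
Check: β·I_B = 50.4 mA > I_C = 7.4 mA, confirming saturation.

saturation; I_C ≈ 7.4 mA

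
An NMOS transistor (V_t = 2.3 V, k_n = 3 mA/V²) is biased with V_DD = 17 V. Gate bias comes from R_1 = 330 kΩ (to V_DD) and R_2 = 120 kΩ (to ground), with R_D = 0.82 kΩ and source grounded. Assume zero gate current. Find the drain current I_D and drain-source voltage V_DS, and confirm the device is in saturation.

V_G = V_DD·R_2/(R_1+R_2) = 17×120/450 = 4.53 V. With the source grounded, V_GS = V_G = 4.53 V.
Assume saturation: I_D = (k_n/2)(V_GS − V_t)² = (3/2)×(4.53 − 2.3)² = 1.5×2.23² = 7.48 mA.
V_DS = V_DD − I_D·R_D = 17 − 7.48×0.82 = 10.9 V.
Saturation requires V_DS ≥ V_GS − V_t = 2.23 V; 10.9 ≥ 2.23 ✓.

I_D ≈ 7.5 mA, V_DS ≈ 11 V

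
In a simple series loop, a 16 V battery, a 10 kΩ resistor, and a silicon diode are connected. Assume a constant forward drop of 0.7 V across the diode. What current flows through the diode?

I ≈ 1.5 mA

KVL around the loop: 16 = V_D + I·R = 0.7 + I × 10 kΩ.
So I = (16 − 0.7) / 10 kΩ = 15.3 / 10 = 1.53 mA.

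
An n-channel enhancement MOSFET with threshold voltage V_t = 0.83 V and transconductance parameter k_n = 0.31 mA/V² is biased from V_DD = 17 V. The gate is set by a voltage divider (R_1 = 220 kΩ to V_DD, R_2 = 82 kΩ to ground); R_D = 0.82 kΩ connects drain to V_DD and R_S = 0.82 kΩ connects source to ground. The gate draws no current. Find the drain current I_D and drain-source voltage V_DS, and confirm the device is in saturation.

V_G = V_DD·R_2/(R_1+R_2) = 17×82/302 = 4.62 V.
Assume saturation: I_D = (k_n/2)(V_GS − V_t)² with V_GS = V_G − I_D·R_S = 4.62 − 0.82·I_D.
Substituting gives 0.104·I_D² − 1.96·I_D + 2.22 = 0, with roots I_D = 1.21 or 17.6 mA.
The root I_D = 17.6 mA gives V_GS = -9.83 V ≤ V_t, so take I_D = 1.21 mA.
Then V_GS = 3.62 V and V_DS = V_DD − I_D(R_D+R_S) = 17 − 1.21×1.64 = 15 V.
Saturation requires V_DS ≥ V_GS − V_t = 2.79 V; 15 ≥ 2.79 ✓.

I_D ≈ 1.2 mA, V_DS ≈ 15 V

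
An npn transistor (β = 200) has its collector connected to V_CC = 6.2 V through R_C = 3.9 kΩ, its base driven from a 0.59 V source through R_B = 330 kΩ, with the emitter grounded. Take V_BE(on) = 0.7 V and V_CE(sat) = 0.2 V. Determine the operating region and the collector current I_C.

V_BB = 0.59 V ≤ V_BE(on) = 0.7 V, so the base-emitter junction is not forward biased.
The transistor is in cutoff: I_B = I_C = 0.

cutoff; I_C ≈ 0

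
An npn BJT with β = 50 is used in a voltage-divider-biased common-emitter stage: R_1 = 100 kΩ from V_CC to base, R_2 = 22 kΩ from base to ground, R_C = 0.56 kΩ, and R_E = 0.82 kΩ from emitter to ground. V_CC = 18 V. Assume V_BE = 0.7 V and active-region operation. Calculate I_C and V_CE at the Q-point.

I_C ≈ 2.1 mA, V_CE ≈ 15 V

Thevenize the base divider: V_Th = V_CC·R_2/(R_1+R_2) = 18×22/122 = 3.25 V, R_Th = R_1‖R_2 = 18 kΩ.
Base-emitter loop: V_Th = I_B·R_Th + V_BE + (β+1)I_B·R_E, so I_B = (3.25 − 0.7) / (18 + 51×0.82) = 0.0425 mA.
I_C = β·I_B = 50×0.0425 = 2.13 mA, and I_E = (β+1)I_B = 2.17 mA.
V_CE = V_CC − I_C·R_C − I_E·R_E = 18 − 2.13×0.56 − 2.17×0.82 = 15 V.
V_CE = 15 V > 0.2 V confirms active-region operation.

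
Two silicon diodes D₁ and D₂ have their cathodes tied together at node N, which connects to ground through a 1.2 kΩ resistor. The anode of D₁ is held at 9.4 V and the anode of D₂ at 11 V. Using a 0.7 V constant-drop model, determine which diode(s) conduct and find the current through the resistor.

Only D₂ conducts; I_R ≈ 8.6 mA

Assume both conduct. Then node N would need to be at both 9.4−0.7 = 8.7 V and 11−0.7 = 10.3 V, which is impossible.
Assume only D₂ conducts: V_N = 11 − 0.7 = 10.3 V, so I_R = 10.3/1.2 = 8.58 mA.
Check D₁: its anode-to-cathode voltage is 9.4 − 10.3 = -0.9 V < 0.7 V, so it is off. The assumption is consistent.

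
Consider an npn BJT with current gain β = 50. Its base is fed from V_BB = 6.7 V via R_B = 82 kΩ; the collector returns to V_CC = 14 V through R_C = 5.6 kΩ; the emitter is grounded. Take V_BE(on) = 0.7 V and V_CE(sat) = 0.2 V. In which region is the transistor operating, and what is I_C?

saturation; I_C ≈ 2.5 mA

Assume active: I_B = (6.7 − 0.7)/82 = 0.0732 mA, giving I_C = β·I_B = 3.66 mA.
But then V_CE = 14 − 3.66×5.6 = -6.49 V < V_CE(sat) = 0.2 V — impossible in the active region.
So the transistor is saturated. With V_CE = 0.2 V, I_C = (V_CC − 0.2)/R_C = 13.8/5.6 = 2.46 mA.
Check: β·I_B = 3.66 mA > I_C = 2.46 mA, confirming saturation.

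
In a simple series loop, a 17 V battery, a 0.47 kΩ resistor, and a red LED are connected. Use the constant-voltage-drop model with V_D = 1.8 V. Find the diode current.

KVL around the loop: 17 = V_D + I·R = 1.8 + I × 0.47 kΩ.
So I = (17 − 1.8) / 0.47 kΩ = 15.2 / 0.47 = 32.3 mA.

I ≈ 32 mA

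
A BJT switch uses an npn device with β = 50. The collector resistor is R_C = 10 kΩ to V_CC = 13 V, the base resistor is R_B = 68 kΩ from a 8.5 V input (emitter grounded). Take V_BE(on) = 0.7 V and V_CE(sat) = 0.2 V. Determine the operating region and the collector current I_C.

Assume active: I_B = (8.5 − 0.7)/68 = 0.115 mA, giving I_C = β·I_B = 5.74 mA.
But then V_CE = 13 − 5.74×10 = -44.4 V < V_CE(sat) = 0.2 V — impossible in the active region.
So the transistor is saturated. With V_CE = 0.2 V, I_C = (V_CC − 0.2)/R_C = 12.8/10 = 1.28 mA.
Check: β·I_B = 5.74 mA > I_C = 1.28 mA, confirming saturation.

saturation; I_C ≈ 1.3 mA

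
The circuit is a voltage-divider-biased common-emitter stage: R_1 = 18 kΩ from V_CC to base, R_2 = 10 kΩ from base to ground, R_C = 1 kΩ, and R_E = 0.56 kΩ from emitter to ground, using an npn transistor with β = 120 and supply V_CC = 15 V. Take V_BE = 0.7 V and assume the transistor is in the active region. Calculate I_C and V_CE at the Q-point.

I_C ≈ 7.5 mA, V_CE ≈ 3.2 V

Thevenize the base divider: V_Th = V_CC·R_2/(R_1+R_2) = 15×10/28 = 5.36 V, R_Th = R_1‖R_2 = 6.43 kΩ.
Base-emitter loop: V_Th = I_B·R_Th + V_BE + (β+1)I_B·R_E, so I_B = (5.36 − 0.7) / (6.43 + 121×0.56) = 0.0628 mA.
I_C = β·I_B = 120×0.0628 = 7.53 mA, and I_E = (β+1)I_B = 7.6 mA.
V_CE = V_CC − I_C·R_C − I_E·R_E = 15 − 7.53×1 − 7.6×0.56 = 3.21 V.
V_CE = 3.21 V > 0.2 V confirms active-region operation.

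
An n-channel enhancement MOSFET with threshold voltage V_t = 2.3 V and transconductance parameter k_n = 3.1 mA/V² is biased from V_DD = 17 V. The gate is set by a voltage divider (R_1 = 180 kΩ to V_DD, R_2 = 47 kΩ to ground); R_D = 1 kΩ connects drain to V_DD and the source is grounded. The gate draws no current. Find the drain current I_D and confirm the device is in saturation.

V_G = V_DD·R_2/(R_1+R_2) = 17×47/227 = 3.52 V. With the source grounded, V_GS = V_G = 3.52 V.
Assume saturation: I_D = (k_n/2)(V_GS − V_t)² = (3.1/2)×(3.52 − 2.3)² = 1.55×1.22² = 2.31 mA.
V_DS = V_DD − I_D·R_D = 17 − 2.31×1 = 14.7 V.
Saturation requires V_DS ≥ V_GS − V_t = 1.22 V; 14.7 ≥ 1.22 ✓.

I_D ≈ 2.3 mA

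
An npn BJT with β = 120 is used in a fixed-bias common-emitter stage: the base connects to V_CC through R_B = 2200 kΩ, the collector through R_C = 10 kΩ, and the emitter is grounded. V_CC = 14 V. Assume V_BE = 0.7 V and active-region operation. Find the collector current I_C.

I_C ≈ 0.73 mA

Base loop: V_CC = I_B·R_B + V_BE, so I_B = (14 − 0.7)/2200 kΩ = 0.00605 mA.
In the active region I_C = β·I_B = 120 × 0.00605 = 0.725 mA.
Collector loop: V_CE = V_CC − I_C·R_C = 14 − 0.725×10 = 6.75 V.
Since V_CE = 6.75 V > V_CE(sat) ≈ 0.2 V, the transistor is in the active region as assumed.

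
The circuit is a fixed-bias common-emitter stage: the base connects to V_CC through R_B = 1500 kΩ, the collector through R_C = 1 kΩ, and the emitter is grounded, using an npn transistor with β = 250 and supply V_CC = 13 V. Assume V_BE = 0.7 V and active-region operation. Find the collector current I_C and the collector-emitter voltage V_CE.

Base loop: V_CC = I_B·R_B + V_BE, so I_B = (13 − 0.7)/1500 kΩ = 0.0082 mA.
In the active region I_C = β·I_B = 250 × 0.0082 = 2.05 mA.
Collector loop: V_CE = V_CC − I_C·R_C = 13 − 2.05×1 = 10.9 V.
Since V_CE = 10.9 V > V_CE(sat) ≈ 0.2 V, the transistor is in the active region as assumed.

I_C ≈ 2.1 mA, V_CE ≈ 11 V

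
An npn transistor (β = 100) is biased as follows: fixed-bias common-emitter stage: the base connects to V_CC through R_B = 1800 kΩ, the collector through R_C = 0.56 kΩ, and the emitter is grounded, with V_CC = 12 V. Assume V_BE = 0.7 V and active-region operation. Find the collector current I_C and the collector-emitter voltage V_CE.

Base loop: V_CC = I_B·R_B + V_BE, so I_B = (12 − 0.7)/1800 kΩ = 0.00628 mA.
In the active region I_C = β·I_B = 100 × 0.00628 = 0.628 mA.
Collector loop: V_CE = V_CC − I_C·R_C = 12 − 0.628×0.56 = 11.6 V.
Since V_CE = 11.6 V > V_CE(sat) ≈ 0.2 V, the transistor is in the active region as assumed.

I_C ≈ 0.63 mA, V_CE ≈ 12 V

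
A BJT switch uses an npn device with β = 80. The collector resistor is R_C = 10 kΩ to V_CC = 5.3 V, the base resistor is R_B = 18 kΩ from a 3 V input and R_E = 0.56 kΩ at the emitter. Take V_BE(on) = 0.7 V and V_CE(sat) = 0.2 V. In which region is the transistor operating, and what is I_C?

saturation; I_C ≈ 0.48 mA

Assume active: I_B = (3 − 0.7)/(18 + 81×0.56) = 0.0363 mA, I_C = β·I_B = 2.9 mA.
Then V_CE = 5.3 − 2.9×10 − 2.94×0.56 = -25.4 V < 0.2 V — the active assumption fails.
Re-solve with V_CE = 0.2 V. KCL at the emitter: V_E/R_E = (V_BB−0.7−V_E)/R_B + (V_CC−0.2−V_E)/R_C, giving V_E = 0.329 V.
I_C = (V_CC − 0.2 − V_E)/R_C = (5.1 − 0.329)/10 = 0.477 mA.
Check: I_B = (2.3 − 0.329)/18 = 0.11 mA, and β·I_B = 8.76 mA > I_C, confirming saturation.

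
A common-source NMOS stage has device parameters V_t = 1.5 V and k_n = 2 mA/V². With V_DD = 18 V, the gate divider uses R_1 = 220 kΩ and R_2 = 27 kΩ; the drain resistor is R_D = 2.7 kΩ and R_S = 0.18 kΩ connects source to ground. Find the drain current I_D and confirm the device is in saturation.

V_G = V_DD·R_2/(R_1+R_2) = 18×27/247 = 1.97 V.
Assume saturation: I_D = (k_n/2)(V_GS − V_t)² with V_GS = V_G − I_D·R_S = 1.97 − 0.18·I_D.
Substituting gives 0.0324·I_D² − 1.17·I_D + 0.219 = 0, with roots I_D = 0.188 or 35.9 mA.
The root I_D = 35.9 mA gives V_GS = -4.49 V ≤ V_t, so take I_D = 0.188 mA.
Then V_GS = 1.93 V and V_DS = V_DD − I_D(R_D+R_S) = 18 − 0.188×2.88 = 17.5 V.
Saturation requires V_DS ≥ V_GS − V_t = 0.434 V; 17.5 ≥ 0.434 ✓.

I_D ≈ 0.19 mA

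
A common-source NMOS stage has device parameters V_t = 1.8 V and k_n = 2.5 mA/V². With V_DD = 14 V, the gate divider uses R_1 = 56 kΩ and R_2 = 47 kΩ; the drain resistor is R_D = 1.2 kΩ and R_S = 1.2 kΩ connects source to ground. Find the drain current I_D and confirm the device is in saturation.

V_G = V_DD·R_2/(R_1+R_2) = 14×47/103 = 6.39 V.
Assume saturation: I_D = (k_n/2)(V_GS − V_t)² with V_GS = V_G − I_D·R_S = 6.39 − 1.2·I_D.
Substituting gives 1.8·I_D² − 14.8·I_D + 26.3 = 0, with roots I_D = 2.62 or 5.59 mA.
The root I_D = 5.59 mA gives V_GS = -0.314 V ≤ V_t, so take I_D = 2.62 mA.
Then V_GS = 3.25 V and V_DS = V_DD − I_D(R_D+R_S) = 14 − 2.62×2.4 = 7.72 V.
Saturation requires V_DS ≥ V_GS − V_t = 1.45 V; 7.72 ≥ 1.45 ✓.

I_D ≈ 2.6 mA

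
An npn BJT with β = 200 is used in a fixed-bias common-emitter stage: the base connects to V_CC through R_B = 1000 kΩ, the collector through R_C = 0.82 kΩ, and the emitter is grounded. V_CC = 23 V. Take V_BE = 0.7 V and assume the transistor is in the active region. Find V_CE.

Base loop: V_CC = I_B·R_B + V_BE, so I_B = (23 − 0.7)/1000 kΩ = 0.0223 mA.
In the active region I_C = β·I_B = 200 × 0.0223 = 4.46 mA.
Collector loop: V_CE = V_CC − I_C·R_C = 23 − 4.46×0.82 = 19.3 V.
Since V_CE = 19.3 V > V_CE(sat) ≈ 0.2 V, the transistor is in the active region as assumed.

V_CE ≈ 19 V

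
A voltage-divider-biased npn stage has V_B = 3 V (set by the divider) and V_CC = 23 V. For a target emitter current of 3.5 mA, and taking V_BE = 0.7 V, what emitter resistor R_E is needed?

R_E ≈ 0.66 kΩ

V_E = V_B − V_BE = 3 − 0.7 = 2.3 V.
R_E = V_E / I_E = 2.3 / 3.5 = 0.657 kΩ.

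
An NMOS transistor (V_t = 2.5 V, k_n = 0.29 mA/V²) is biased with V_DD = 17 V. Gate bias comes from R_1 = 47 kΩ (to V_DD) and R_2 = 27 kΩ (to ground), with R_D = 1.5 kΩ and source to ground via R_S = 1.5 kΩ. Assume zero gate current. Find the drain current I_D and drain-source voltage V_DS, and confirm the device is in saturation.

V_G = V_DD·R_2/(R_1+R_2) = 17×27/74 = 6.2 V.
Assume saturation: I_D = (k_n/2)(V_GS − V_t)² with V_GS = V_G − I_D·R_S = 6.2 − 1.5·I_D.
Substituting gives 0.326·I_D² − 2.61·I_D + 1.99 = 0, with roots I_D = 0.852 or 7.15 mA.
The root I_D = 7.15 mA gives V_GS = -4.52 V ≤ V_t, so take I_D = 0.852 mA.
Then V_GS = 4.92 V and V_DS = V_DD − I_D(R_D+R_S) = 17 − 0.852×3 = 14.4 V.
Saturation requires V_DS ≥ V_GS − V_t = 2.42 V; 14.4 ≥ 2.42 ✓.

I_D ≈ 0.85 mA, V_DS ≈ 14 V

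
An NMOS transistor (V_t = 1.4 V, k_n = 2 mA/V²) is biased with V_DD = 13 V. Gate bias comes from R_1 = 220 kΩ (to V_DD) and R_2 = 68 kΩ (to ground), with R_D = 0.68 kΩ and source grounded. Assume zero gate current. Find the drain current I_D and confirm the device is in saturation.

I_D ≈ 2.8 mA

V_G = V_DD·R_2/(R_1+R_2) = 13×68/288 = 3.07 V. With the source grounded, V_GS = V_G = 3.07 V.
Assume saturation: I_D = (k_n/2)(V_GS − V_t)² = (2/2)×(3.07 − 1.4)² = 1×1.67² = 2.79 mA.
V_DS = V_DD − I_D·R_D = 13 − 2.79×0.68 = 11.1 V.
Saturation requires V_DS ≥ V_GS − V_t = 1.67 V; 11.1 ≥ 1.67 ✓.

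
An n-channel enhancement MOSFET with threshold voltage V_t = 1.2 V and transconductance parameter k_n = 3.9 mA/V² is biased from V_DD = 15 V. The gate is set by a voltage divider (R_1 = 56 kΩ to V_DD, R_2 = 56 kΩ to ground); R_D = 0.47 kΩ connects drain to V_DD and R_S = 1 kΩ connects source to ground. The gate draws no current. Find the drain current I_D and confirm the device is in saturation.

I_D ≈ 4.7 mA

V_G = V_DD·R_2/(R_1+R_2) = 15×56/112 = 7.5 V.
Assume saturation: I_D = (k_n/2)(V_GS − V_t)² with V_GS = V_G − I_D·R_S = 7.5 − 1·I_D.
Substituting gives 1.95·I_D² − 25.6·I_D + 77.4 = 0, with roots I_D = 4.74 or 8.37 mA.
The root I_D = 8.37 mA gives V_GS = -0.872 V ≤ V_t, so take I_D = 4.74 mA.
Then V_GS = 2.76 V and V_DS = V_DD − I_D(R_D+R_S) = 15 − 4.74×1.47 = 8.03 V.
Saturation requires V_DS ≥ V_GS − V_t = 1.56 V; 8.03 ≥ 1.56 ✓.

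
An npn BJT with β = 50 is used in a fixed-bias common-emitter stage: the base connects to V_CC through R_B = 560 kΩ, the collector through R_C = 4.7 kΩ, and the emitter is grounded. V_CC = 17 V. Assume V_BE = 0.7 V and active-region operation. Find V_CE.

Base loop: V_CC = I_B·R_B + V_BE, so I_B = (17 − 0.7)/560 kΩ = 0.0291 mA.
In the active region I_C = β·I_B = 50 × 0.0291 = 1.46 mA.
Collector loop: V_CE = V_CC − I_C·R_C = 17 − 1.46×4.7 = 10.2 V.
Since V_CE = 10.2 V > V_CE(sat) ≈ 0.2 V, the transistor is in the active region as assumed.

V_CE ≈ 10 V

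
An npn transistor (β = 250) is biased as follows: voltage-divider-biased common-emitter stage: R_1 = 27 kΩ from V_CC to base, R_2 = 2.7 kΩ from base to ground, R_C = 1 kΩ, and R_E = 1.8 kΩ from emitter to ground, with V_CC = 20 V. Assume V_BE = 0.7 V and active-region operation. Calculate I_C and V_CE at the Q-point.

I_C ≈ 0.62 mA, V_CE ≈ 18 V

Thevenize the base divider: V_Th = V_CC·R_2/(R_1+R_2) = 20×2.7/29.7 = 1.82 V, R_Th = R_1‖R_2 = 2.45 kΩ.
Base-emitter loop: V_Th = I_B·R_Th + V_BE + (β+1)I_B·R_E, so I_B = (1.82 − 0.7) / (2.45 + 251×1.8) = 0.00246 mA.
I_C = β·I_B = 250×0.00246 = 0.615 mA, and I_E = (β+1)I_B = 0.618 mA.
V_CE = V_CC − I_C·R_C − I_E·R_E = 20 − 0.615×1 − 0.618×1.8 = 18.3 V.
V_CE = 18.3 V > 0.2 V confirms active-region operation.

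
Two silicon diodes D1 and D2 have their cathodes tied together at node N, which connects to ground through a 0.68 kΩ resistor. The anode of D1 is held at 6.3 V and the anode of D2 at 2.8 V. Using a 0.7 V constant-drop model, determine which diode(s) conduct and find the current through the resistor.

Only D1 conducts; I_R ≈ 8.2 mA

Assume both conduct. Then node N would need to be at both 6.3−0.7 = 5.6 V and 2.8−0.7 = 2.1 V, which is impossible.
Assume only D1 conducts: V_N = 6.3 − 0.7 = 5.6 V, so I_R = 5.6/0.68 = 8.24 mA.
Check D2: its anode-to-cathode voltage is 2.8 − 5.6 = -2.8 V < 0.7 V, so it is off. The assumption is consistent.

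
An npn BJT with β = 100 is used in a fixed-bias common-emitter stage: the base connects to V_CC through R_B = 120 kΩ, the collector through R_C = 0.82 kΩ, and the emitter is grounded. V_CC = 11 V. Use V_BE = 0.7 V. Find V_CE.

Base loop: V_CC = I_B·R_B + V_BE, so I_B = (11 − 0.7)/120 kΩ = 0.0858 mA.
In the active region I_C = β·I_B = 100 × 0.0858 = 8.58 mA.
Collector loop: V_CE = V_CC − I_C·R_C = 11 − 8.58×0.82 = 3.96 V.
Since V_CE = 3.96 V > V_CE(sat) ≈ 0.2 V, the transistor is in the active region as assumed.

V_CE ≈ 4 V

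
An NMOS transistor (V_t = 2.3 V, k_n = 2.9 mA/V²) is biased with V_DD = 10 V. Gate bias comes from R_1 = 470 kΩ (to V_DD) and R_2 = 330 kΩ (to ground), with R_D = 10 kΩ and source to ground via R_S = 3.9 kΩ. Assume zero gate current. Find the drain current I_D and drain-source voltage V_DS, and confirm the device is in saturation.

V_G = V_DD·R_2/(R_1+R_2) = 10×330/800 = 4.12 V.
Assume saturation: I_D = (k_n/2)(V_GS − V_t)² with V_GS = V_G − I_D·R_S = 4.12 − 3.9·I_D.
Substituting gives 22.1·I_D² − 21.6·I_D + 4.83 = 0, with roots I_D = 0.343 or 0.638 mA.
The root I_D = 0.638 mA gives V_GS = 1.64 V ≤ V_t, so take I_D = 0.343 mA.
Then V_GS = 2.79 V and V_DS = V_DD − I_D(R_D+R_S) = 10 − 0.343×13.9 = 5.23 V.
Saturation requires V_DS ≥ V_GS − V_t = 0.487 V; 5.23 ≥ 0.487 ✓.

I_D ≈ 0.34 mA, V_DS ≈ 5.2 V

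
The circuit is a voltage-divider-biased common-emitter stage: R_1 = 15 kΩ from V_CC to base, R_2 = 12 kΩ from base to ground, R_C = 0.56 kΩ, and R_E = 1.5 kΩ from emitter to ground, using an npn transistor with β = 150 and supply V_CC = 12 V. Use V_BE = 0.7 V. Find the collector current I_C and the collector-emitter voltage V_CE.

Thevenize the base divider: V_Th = V_CC·R_2/(R_1+R_2) = 12×12/27 = 5.33 V, R_Th = R_1‖R_2 = 6.67 kΩ.
Base-emitter loop: V_Th = I_B·R_Th + V_BE + (β+1)I_B·R_E, so I_B = (5.33 − 0.7) / (6.67 + 151×1.5) = 0.0199 mA.
I_C = β·I_B = 150×0.0199 = 2.98 mA, and I_E = (β+1)I_B = 3 mA.
V_CE = V_CC − I_C·R_C − I_E·R_E = 12 − 2.98×0.56 − 3×1.5 = 5.83 V.
V_CE = 5.83 V > 0.2 V confirms active-region operation.

I_C ≈ 3 mA, V_CE ≈ 5.8 V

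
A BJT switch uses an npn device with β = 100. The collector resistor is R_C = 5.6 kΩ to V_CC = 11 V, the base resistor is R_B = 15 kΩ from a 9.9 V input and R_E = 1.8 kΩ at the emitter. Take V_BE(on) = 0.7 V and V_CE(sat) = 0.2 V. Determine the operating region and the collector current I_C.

saturation; I_C ≈ 1.4 mA

Assume active: I_B = (9.9 − 0.7)/(15 + 101×1.8) = 0.0467 mA, I_C = β·I_B = 4.67 mA.
Then V_CE = 11 − 4.67×5.6 − 4.72×1.8 = -23.7 V < 0.2 V — the active assumption fails.
Re-solve with V_CE = 0.2 V. KCL at the emitter: V_E/R_E = (V_BB−0.7−V_E)/R_B + (V_CC−0.2−V_E)/R_C, giving V_E = 3.17 V.
I_C = (V_CC − 0.2 − V_E)/R_C = (10.8 − 3.17)/5.6 = 1.36 mA.
Check: I_B = (9.2 − 3.17)/15 = 0.402 mA, and β·I_B = 40.2 mA > I_C, confirming saturation.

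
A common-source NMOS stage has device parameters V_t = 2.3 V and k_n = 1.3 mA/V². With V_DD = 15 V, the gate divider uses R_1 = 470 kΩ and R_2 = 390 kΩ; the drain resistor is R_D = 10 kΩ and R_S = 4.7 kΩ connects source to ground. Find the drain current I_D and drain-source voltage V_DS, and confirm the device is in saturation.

I_D ≈ 0.73 mA, V_DS ≈ 4.2 V

V_G = V_DD·R_2/(R_1+R_2) = 15×390/860 = 6.8 V.
Assume saturation: I_D = (k_n/2)(V_GS − V_t)² with V_GS = V_G − I_D·R_S = 6.8 − 4.7·I_D.
Substituting gives 14.4·I_D² − 28.5·I_D + 13.2 = 0, with roots I_D = 0.732 or 1.25 mA.
The root I_D = 1.25 mA gives V_GS = 0.911 V ≤ V_t, so take I_D = 0.732 mA.
Then V_GS = 3.36 V and V_DS = V_DD − I_D(R_D+R_S) = 15 − 0.732×14.7 = 4.24 V.
Saturation requires V_DS ≥ V_GS − V_t = 1.06 V; 4.24 ≥ 1.06 ✓.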